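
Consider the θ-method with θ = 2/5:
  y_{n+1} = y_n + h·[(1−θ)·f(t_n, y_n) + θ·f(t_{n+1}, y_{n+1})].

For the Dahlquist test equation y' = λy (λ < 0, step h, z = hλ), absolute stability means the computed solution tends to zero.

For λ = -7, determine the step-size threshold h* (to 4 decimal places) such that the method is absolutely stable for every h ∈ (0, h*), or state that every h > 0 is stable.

(-10.0000,0); λ=-7 ⇒ h* = (10)/7 = 1.4286.

Set f=λy, z=hλ:
  y_{n+1} = y_n + z·[3/5·y_n + 2/5·y_{n+1}] ⇒ (1 − 2/5z)y_{n+1} = (1 + 3/5z)y_n
  R(z) = (1 + 3/5z)/(1 − 2/5z).

Boundary: |R(x)|=1, x<0.
x=-0.53: |R|=0.5627
R=−1: 1+3/5x = −1+2/5x ⇒ -1/5x=2 ⇒ x=2/(-1/5)=-10.0000
Confirm numerically:
  x=-7.177: |R|=0.85414 <1
  x=-6.326: |R|=0.79186 <1
  x=-5.523: |R|=0.72099 <1
  x=-10.221: |R|=1.00869 >1
  x=-10.154: |R|=1.00609 >1
  x=-10.086: |R|=1.00342 >1
Interval (-10.0000, 0).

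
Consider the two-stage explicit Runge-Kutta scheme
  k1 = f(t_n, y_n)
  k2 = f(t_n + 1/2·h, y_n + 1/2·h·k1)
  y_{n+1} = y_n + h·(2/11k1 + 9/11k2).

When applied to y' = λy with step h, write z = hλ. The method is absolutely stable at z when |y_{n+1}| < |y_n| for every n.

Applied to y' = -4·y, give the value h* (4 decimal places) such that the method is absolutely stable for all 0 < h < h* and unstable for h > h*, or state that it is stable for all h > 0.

(-2.4444,0); λ=-4 ⇒ h* = (22/9)/4 = 0.6111.

With y'=λy (z=hλ):
  k1=λy_n ⇒ h·k1=z·y_n;  k2=λ(1+1/2z)y_n ⇒ h·k2=z(1+1/2z)y_n
  y_{n+1}/y_n = 1 + 2/11z + 9/11z(1+1/2z) = 1 + z + 9/22z²
  R(z) = 1 + z + 9/22z².

Find x<0 with |R(x)|<1.
x=-1.53: |R|=0.4276
R=1: x+9/22x²=0 ⇒ x=−22/9=-2.4444; min R=1−1/(4·9/22)=0.3889>−1
Confirm numerically:
  x=-1.787: |R|=0.51938 <1
  x=-1.558: |R|=0.43501 <1
  x=-1.237: |R|=0.38898 <1
  x=-2.866: |R|=1.49425 >1
  x=-2.801: |R|=1.40856 >1
  x=-2.646: |R|=1.21817 >1
Stable set (-2.4444, 0).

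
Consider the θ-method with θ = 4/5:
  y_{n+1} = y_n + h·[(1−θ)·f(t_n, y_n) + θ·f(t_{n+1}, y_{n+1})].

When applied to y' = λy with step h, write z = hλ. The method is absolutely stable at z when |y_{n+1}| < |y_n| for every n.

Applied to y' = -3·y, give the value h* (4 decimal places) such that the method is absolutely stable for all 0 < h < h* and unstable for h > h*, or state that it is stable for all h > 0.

With y'=λy (z=hλ):
  y_{n+1} = y_n + z·[1/5·y_n + 4/5·y_{n+1}] ⇒ (1 − 4/5z)y_{n+1} = (1 + 1/5z)y_n
  so R(z) = (1 + 1/5z)/(1 − 4/5z).

Need |R(x)|<1, x<0.
x=-1.13: |R|=0.4065
x=-2: |R|=0.2308
x=-10: |R|=0.1111
x=-100: |R|=0.2346
θ=4/5≥1/2 ⇒ |1+1/5x|<|1−4/5x| ∀x<0 ⇒ unbounded interval.

(−∞, 0) — no finite endpoint. Any h>0 works for λ=-3.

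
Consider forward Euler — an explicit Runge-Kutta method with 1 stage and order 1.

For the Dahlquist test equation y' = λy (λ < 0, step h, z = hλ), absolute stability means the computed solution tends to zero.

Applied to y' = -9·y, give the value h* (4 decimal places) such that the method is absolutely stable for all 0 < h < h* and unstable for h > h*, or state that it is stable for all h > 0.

(-2.0000,0); λ=-9 ⇒ h* = 0.2222.

With y'=λy (z=hλ):
  order 1, 1-stage ⇒ R(z)=1+z
  (e.g. R(-0.38)=0.62000, |R|=0.62000)

Find x<0 with |R(x)|<1.
x=-0.38: |R|=0.6200
|R(-2.2)|=1.2000 |R(-0.75)|=0.2500 |R(-0.67)|=0.3300
Bisect:
  x_lo=-2.3397 |R|=1.3397  x_hi=-0.3684 |R|=0.6316
  mid=-1.35406 |R|=0.35406 →hi
  mid=-1.84690 |R|=0.84690 →hi
  mid=-2.09333 |R|=1.09333 →lo
  mid=-1.97012 |R|=0.97012 →hi
  mid=-2.03172 |R|=1.03172 →lo
  mid=-2.00092 |R|=1.00092 →lo
  mid=-1.98552 |R|=0.98552 →hi
  mid=-1.99322 |R|=0.99322 →hi
  mid=-1.99707 |R|=0.99707 →hi
  mid=-1.99899 |R|=0.99899 →hi
  ...
  [-2.00008,-1.99996] ⇒ x*=-2.0000
So |R|<1 on (-2.0000, 0).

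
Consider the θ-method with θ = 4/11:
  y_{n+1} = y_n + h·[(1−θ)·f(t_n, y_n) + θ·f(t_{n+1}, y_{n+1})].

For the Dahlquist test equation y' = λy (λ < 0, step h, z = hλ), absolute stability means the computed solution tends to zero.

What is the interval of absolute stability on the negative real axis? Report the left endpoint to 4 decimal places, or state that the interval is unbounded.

(-7.3333, 0).

On y'=λy, z=hλ:
  y_{n+1} = y_n + z·[7/11·y_n + 4/11·y_{n+1}] ⇒ (1 − 4/11z)y_{n+1} = (1 + 7/11z)y_n
  so R(z) = (1 + 7/11z)/(1 − 4/11z).

Find x<0 with |R(x)|<1.
x=-0.72: |R|=0.4294
R=−1: 1+7/11x = −1+4/11x ⇒ -3/11x=2 ⇒ x=2/(-3/11)=-7.3333
Confirm numerically:
  x=-6.207: |R|=0.90569 <1
  x=-3.759: |R|=0.58815 <1
  x=-3.189: |R|=0.47664 <1
  x=-7.570: |R|=1.01720 >1
  x=-7.367: |R|=1.00250 >1
Stable set (-7.3333, 0).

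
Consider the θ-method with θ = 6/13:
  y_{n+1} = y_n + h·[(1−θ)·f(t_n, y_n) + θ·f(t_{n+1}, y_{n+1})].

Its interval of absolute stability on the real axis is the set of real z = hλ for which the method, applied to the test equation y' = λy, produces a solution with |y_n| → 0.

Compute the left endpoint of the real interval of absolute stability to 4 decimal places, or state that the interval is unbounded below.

With y'=λy (z=hλ):
  y_{n+1} = y_n + z·[7/13·y_n + 6/13·y_{n+1}] ⇒ (1 − 6/13z)y_{n+1} = (1 + 7/13z)y_n
  ⇒ R(z) = (1 + 7/13z)/(1 − 6/13z).

Boundary: |R(x)|=1, x<0.
x=-0.53: |R|=0.5742
R=−1: 1+7/13x = −1+6/13x ⇒ -1/13x=2 ⇒ x=2/(-1/13)=-26.0000
Confirm numerically:
  x=-24.139: |R|=0.98821 <1
  x=-16.516: |R|=0.91539 <1
  x=-13.070: |R|=0.85856 <1
  x=-26.385: |R|=1.00225 >1
  x=-26.107: |R|=1.00063 >1
Interval (-26.0000, 0).

left endpoint -26.0000.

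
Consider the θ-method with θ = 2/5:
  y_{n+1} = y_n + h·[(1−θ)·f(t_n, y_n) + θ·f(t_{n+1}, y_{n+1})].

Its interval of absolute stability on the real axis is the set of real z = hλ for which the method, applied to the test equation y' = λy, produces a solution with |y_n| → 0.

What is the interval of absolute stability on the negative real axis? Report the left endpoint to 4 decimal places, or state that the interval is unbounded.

On y'=λy, z=hλ:
  y_{n+1} = y_n + z·[3/5·y_n + 2/5·y_{n+1}] ⇒ (1 − 2/5z)y_{n+1} = (1 + 3/5z)y_n
  so R(z) = (1 + 3/5z)/(1 − 2/5z).

Find x<0 with |R(x)|<1.
x=-1.37: |R|=0.1150
R=−1: 1+3/5x = −1+2/5x ⇒ -1/5x=2 ⇒ x=2/(-1/5)=-10.0000
Confirm numerically:
  x=-9.535: |R|=0.98068 <1
  x=-8.579: |R|=0.93587 <1
  x=-6.314: |R|=0.79090 <1
  x=-5.410: |R|=0.70986 <1
  x=-10.291: |R|=1.01138 >1
  x=-10.047: |R|=1.00187 >1
Stable set (-10.0000, 0).

(-10.0000, 0).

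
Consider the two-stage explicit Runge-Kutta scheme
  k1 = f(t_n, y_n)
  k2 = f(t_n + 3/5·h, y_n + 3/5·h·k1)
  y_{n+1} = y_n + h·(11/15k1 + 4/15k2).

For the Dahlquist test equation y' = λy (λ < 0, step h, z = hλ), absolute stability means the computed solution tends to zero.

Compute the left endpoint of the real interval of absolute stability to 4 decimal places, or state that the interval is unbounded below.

With y'=λy (z=hλ):
  k1=λy_n ⇒ h·k1=z·y_n;  k2=λ(1+3/5z)y_n ⇒ h·k2=z(1+3/5z)y_n
  y_{n+1}/y_n = 1 + 11/15z + 4/15z(1+3/5z) = 1 + z + 4/25z²
  ⇒ R(z) = 1 + z + 4/25z².

Solve |R(x)|<1 on ℝ⁻.
x=-1.22: |R|=0.0181
R=1: x+4/25x²=0 ⇒ x=−25/4=-6.2500; min R=1−1/(4·4/25)=-0.5625>−1
Confirm numerically:
  x=-5.467: |R|=0.31509 <1
  x=-4.807: |R|=0.10984 <1
  x=-4.024: |R|=0.43319 <1
  x=-6.747: |R|=1.53652 >1
  x=-6.729: |R|=1.51571 >1
  x=-6.432: |R|=1.18730 >1
Stable set (-6.2500, 0).

z* = -6.2500.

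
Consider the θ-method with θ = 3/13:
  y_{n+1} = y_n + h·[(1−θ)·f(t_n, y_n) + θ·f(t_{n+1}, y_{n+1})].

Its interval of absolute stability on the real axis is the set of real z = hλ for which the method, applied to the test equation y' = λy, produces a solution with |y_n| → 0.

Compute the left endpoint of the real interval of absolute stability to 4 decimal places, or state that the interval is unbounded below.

With y'=λy (z=hλ):
  y_{n+1} = y_n + z·[10/13·y_n + 3/13·y_{n+1}] ⇒ (1 − 3/13z)y_{n+1} = (1 + 10/13z)y_n
  ⇒ R(z) = (1 + 10/13z)/(1 − 3/13z).

Need |R(x)|<1, x<0.
x=-1.05: |R|=0.1548
R=−1: 1+10/13x = −1+3/13x ⇒ -7/13x=2 ⇒ x=2/(-7/13)=-3.7143
Confirm numerically:
  x=-2.701: |R|=0.66389 <1
  x=-2.501: |R|=0.58577 <1
  x=-1.731: |R|=0.23690 <1
  x=-4.207: |R|=1.13462 >1
  x=-3.996: |R|=1.07892 >1
  x=-3.736: |R|=1.00628 >1
So |R|<1 on (-3.7143, 0).

left endpoint -3.7143.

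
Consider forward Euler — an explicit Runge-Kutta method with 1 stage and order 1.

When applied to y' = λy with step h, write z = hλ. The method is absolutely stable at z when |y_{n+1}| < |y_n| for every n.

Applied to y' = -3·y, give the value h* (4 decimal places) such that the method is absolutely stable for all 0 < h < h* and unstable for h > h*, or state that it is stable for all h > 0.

(-2.0000,0); λ=-3 ⇒ h* = 0.6667.

Set f=λy, z=hλ:
  order 1, 1-stage ⇒ R(z)=1+z
  (e.g. R(-1.56)=-0.56000, |R|=0.56000)

Solve |R(x)|<1 on ℝ⁻.
x=-1.56: |R|=0.5600
|R(-2.23)|=1.2300 |R(-2.01)|=1.0100
Bisect:
  x_lo=-2.8642 |R|=1.8642  x_hi=-0.1793 |R|=0.8207
  mid=-1.52175 |R|=0.52175 →hi
  mid=-2.19299 |R|=1.19299 →lo
  mid=-1.85737 |R|=0.85737 →hi
  mid=-2.02518 |R|=1.02518 →lo
  mid=-1.94128 |R|=0.94128 →hi
  mid=-1.98323 |R|=0.98323 →hi
  mid=-2.00421 |R|=1.00421 →lo
  ...
  [-2.00011,-1.99994] ⇒ x*=-2.0000
Stable set (-2.0000, 0).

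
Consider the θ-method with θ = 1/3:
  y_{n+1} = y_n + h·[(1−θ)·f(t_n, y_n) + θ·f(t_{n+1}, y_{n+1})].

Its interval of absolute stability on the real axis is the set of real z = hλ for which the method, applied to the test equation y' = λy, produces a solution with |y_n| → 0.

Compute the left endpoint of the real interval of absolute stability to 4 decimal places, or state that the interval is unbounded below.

z* = -6.0000.

On y'=λy, z=hλ:
  y_{n+1} = y_n + z·[2/3·y_n + 1/3·y_{n+1}] ⇒ (1 − 1/3z)y_{n+1} = (1 + 2/3z)y_n
  Hence R(z) = (1 + 2/3z)/(1 − 1/3z).

Find x<0 with |R(x)|<1.
x=-1.35: |R|=0.0690
R=−1: 1+2/3x = −1+1/3x ⇒ -1/3x=2 ⇒ x=2/(-1/3)=-6.0000
Confirm numerically:
  x=-4.688: |R|=0.82934 <1
  x=-4.228: |R|=0.75484 <1
  x=-2.627: |R|=0.40057 <1
  x=-6.336: |R|=1.03599 >1
  x=-6.162: |R|=1.01768 >1
Interval (-6.0000, 0).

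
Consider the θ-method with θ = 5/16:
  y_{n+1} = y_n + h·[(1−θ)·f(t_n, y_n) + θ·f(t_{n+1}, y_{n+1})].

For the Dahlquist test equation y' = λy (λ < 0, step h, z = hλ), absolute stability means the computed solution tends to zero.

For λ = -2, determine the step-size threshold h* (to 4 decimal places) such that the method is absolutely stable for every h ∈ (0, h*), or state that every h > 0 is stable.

On y'=λy, z=hλ:
  y_{n+1} = y_n + z·[11/16·y_n + 5/16·y_{n+1}] ⇒ (1 − 5/16z)y_{n+1} = (1 + 11/16z)y_n
  Hence R(z) = (1 + 11/16z)/(1 − 5/16z).

Boundary: |R(x)|=1, x<0.
x=-0.49: |R|=0.5751
R=−1: 1+11/16x = −1+5/16x ⇒ -3/8x=2 ⇒ x=2/(-3/8)=-5.3333
Confirm numerically:
  x=-3.877: |R|=0.75306 <1
  x=-3.520: |R|=0.67619 <1
  x=-2.180: |R|=0.29665 <1
  x=-5.601: |R|=1.03650 >1
  x=-5.459: |R|=1.01742 >1
Interval (-5.3333, 0).

(-5.3333,0); λ=-2 ⇒ h* = (16/3)/2 = 2.6667.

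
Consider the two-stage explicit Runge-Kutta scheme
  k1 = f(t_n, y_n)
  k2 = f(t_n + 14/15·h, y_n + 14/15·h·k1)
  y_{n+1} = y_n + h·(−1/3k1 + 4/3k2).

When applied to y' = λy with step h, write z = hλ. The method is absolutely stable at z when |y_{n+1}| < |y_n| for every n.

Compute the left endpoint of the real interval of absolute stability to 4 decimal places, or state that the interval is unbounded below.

left endpoint -0.8036.

Set f=λy, z=hλ:
  k1=λy_n ⇒ h·k1=z·y_n;  k2=λ(1+14/15z)y_n ⇒ h·k2=z(1+14/15z)y_n
  y_{n+1}/y_n = 1 − 1/3z + 4/3z(1+14/15z) = 1 + z + 56/45z²
  R(z) = 1 + z + 56/45z².

Solve |R(x)|<1 on ℝ⁻.
x=-1.15: |R|=1.4958
R=1: x+56/45x²=0 ⇒ x=−45/56=-0.8036; min R=1−1/(4·56/45)=0.7991>−1
Confirm numerically:
  x=-0.695: |R|=0.90610 <1
  x=-0.663: |R|=0.88402 <1
  x=-0.386: |R|=0.79942 <1
  x=-0.367: |R|=0.80061 <1
  x=-1.279: |R|=1.75671 >1
  x=-1.008: |R|=1.25644 >1
So |R|<1 on (-0.8036, 0).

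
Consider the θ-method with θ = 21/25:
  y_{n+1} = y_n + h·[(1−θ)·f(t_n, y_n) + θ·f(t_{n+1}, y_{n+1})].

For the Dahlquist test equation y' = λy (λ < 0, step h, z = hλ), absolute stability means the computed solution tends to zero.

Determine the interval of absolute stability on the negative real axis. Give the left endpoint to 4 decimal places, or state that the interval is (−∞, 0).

unbounded; (−∞, 0).

Set f=λy, z=hλ:
  y_{n+1} = y_n + z·[4/25·y_n + 21/25·y_{n+1}] ⇒ (1 − 21/25z)y_{n+1} = (1 + 4/25z)y_n
  so R(z) = (1 + 4/25z)/(1 − 21/25z).

Need |R(x)|<1, x<0.
x=-1.09: |R|=0.4310
x=-2: |R|=0.2537
x=-10: |R|=0.0638
x=-100: |R|=0.1765
θ=21/25≥1/2 ⇒ |1+4/25x|<|1−21/25x| ∀x<0 ⇒ unbounded interval.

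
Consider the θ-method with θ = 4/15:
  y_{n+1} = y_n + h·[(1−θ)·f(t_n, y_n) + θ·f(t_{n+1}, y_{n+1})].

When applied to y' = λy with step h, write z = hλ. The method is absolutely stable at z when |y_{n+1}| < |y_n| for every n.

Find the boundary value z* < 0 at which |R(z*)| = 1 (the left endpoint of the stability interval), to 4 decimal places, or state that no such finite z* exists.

z* = -4.2857.

With y'=λy (z=hλ):
  y_{n+1} = y_n + z·[11/15·y_n + 4/15·y_{n+1}] ⇒ (1 − 4/15z)y_{n+1} = (1 + 11/15z)y_n
  Hence R(z) = (1 + 11/15z)/(1 − 4/15z).

Boundary: |R(x)|=1, x<0.
x=-0.92: |R|=0.2612
R=−1: 1+11/15x = −1+4/15x ⇒ -7/15x=2 ⇒ x=2/(-7/15)=-4.2857
Confirm numerically:
  x=-3.688: |R|=0.85937 <1
  x=-3.542: |R|=0.82152 <1
  x=-3.498: |R|=0.80981 <1
  x=-2.901: |R|=0.63566 <1
  x=-4.862: |R|=1.11710 >1
  x=-4.860: |R|=1.11672 >1
  x=-4.532: |R|=1.05204 >1
Interval (-4.2857, 0).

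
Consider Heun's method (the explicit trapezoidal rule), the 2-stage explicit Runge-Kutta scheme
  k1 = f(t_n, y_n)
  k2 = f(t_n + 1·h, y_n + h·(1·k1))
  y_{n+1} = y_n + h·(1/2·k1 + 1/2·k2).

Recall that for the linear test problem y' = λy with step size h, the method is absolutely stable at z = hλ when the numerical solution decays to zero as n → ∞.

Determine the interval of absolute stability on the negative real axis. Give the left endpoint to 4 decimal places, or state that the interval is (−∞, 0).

z∈(-2.0000,0).

On y'=λy, z=hλ:
  order 2, 2-stage ⇒ R(z)=1+z+z^2/2
  (e.g. R(-1.61)=0.68605, |R|=0.68605)

Find x<0 with |R(x)|<1.
x=-1.61: |R|=0.6861
|R(-1.72)|=0.7592 |R(-1.09)|=0.5040 |R(-0.66)|=0.5578
Bisect:
  x_lo=-2.6838 |R|=1.9177  x_hi=-0.3308 |R|=0.7239
  mid=-1.50733 |R|=0.62869 →hi
  mid=-2.09559 |R|=1.10015 →lo
  mid=-1.80146 |R|=0.82117 →hi
  mid=-1.94852 |R|=0.94985 →hi
  mid=-2.02205 |R|=1.02230 →lo
  mid=-1.98529 |R|=0.98540 →hi
  mid=-2.00367 |R|=1.00368 →lo
  mid=-1.99448 |R|=0.99449 →hi
  mid=-1.99908 |R|=0.99908 →hi
  ...
  [-2.00008,-1.99994] ⇒ x*=-2.0000
Interval (-2.0000, 0).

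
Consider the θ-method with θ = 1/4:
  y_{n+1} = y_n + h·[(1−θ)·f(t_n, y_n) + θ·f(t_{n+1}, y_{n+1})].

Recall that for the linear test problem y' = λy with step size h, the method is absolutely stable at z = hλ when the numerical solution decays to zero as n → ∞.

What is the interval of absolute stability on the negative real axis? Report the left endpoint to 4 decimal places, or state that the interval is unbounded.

With y'=λy (z=hλ):
  y_{n+1} = y_n + z·[3/4·y_n + 1/4·y_{n+1}] ⇒ (1 − 1/4z)y_{n+1} = (1 + 3/4z)y_n
  so R(z) = (1 + 3/4z)/(1 − 1/4z).

Boundary: |R(x)|=1, x<0.
x=-0.82: |R|=0.3195
R=−1: 1+3/4x = −1+1/4x ⇒ -1/2x=2 ⇒ x=2/(-1/2)=-4.0000
Confirm numerically:
  x=-3.467: |R|=0.85724 <1
  x=-2.859: |R|=0.66730 <1
  x=-2.828: |R|=0.65671 <1
  x=-1.931: |R|=0.30231 <1
  x=-4.309: |R|=1.07438 >1
  x=-4.101: |R|=1.02494 >1
Stable set (-4.0000, 0).

z∈(-4.0000,0).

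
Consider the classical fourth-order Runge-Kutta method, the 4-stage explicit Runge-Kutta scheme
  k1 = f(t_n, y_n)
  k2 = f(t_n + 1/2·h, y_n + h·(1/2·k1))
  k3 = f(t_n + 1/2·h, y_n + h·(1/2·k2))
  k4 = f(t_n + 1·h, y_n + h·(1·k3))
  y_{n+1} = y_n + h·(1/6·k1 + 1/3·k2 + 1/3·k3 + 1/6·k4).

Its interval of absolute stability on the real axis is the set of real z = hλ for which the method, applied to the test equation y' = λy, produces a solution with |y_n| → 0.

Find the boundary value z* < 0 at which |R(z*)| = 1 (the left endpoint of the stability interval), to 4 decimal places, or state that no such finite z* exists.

z* = -2.7853.

On y'=λy, z=hλ:
  order 4, 4-stage ⇒ R(z)=1+z+z^2/2+z^3/6+z^4/24
  (e.g. R(-1)=0.37500, |R|=0.37500)

Need |R(x)|<1, x<0.
x=-1: |R|=0.3750
|R(-2.25)|=0.4507 |R(-1.9)|=0.3048 |R(-1.58)|=0.2705
Bisect:
  x_lo=-3.1584 |R|=1.7246  x_hi=-0.3267 |R|=0.7213
  mid=-1.74256 |R|=0.27800 →hi
  mid=-2.45050 |R|=0.60193 →hi
  mid=-2.80446 |R|=1.02929 →lo
  mid=-2.62748 |R|=0.78699 →hi
  mid=-2.71597 |R|=0.90042 →hi
  mid=-2.76022 |R|=0.96285 →hi
  mid=-2.78234 |R|=0.99556 →hi
  mid=-2.79340 |R|=1.01229 →lo
  mid=-2.78787 |R|=1.00389 →lo
  mid=-2.78511 |R|=0.99972 →hi
  ...
  [-2.78545,-2.78528] ⇒ x*=-2.7853
Stable set (-2.7853, 0).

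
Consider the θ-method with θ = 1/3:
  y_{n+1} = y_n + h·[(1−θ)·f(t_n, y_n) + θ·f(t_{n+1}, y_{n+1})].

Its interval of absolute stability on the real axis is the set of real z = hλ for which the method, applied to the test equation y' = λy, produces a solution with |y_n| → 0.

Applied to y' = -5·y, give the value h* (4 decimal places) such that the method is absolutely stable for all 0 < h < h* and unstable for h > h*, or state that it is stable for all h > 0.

(-6.0000,0); λ=-5 ⇒ h* = (6)/5 = 1.2000.

On y'=λy, z=hλ:
  y_{n+1} = y_n + z·[2/3·y_n + 1/3·y_{n+1}] ⇒ (1 − 1/3z)y_{n+1} = (1 + 2/3z)y_n
  Hence R(z) = (1 + 2/3z)/(1 − 1/3z).

Find x<0 with |R(x)|<1.
x=-0.93: |R|=0.2901
R=−1: 1+2/3x = −1+1/3x ⇒ -1/3x=2 ⇒ x=2/(-1/3)=-6.0000
Confirm numerically:
  x=-5.796: |R|=0.97681 <1
  x=-5.631: |R|=0.95725 <1
  x=-3.875: |R|=0.69091 <1
  x=-2.819: |R|=0.45334 <1
  x=-6.239: |R|=1.02587 >1
  x=-6.203: |R|=1.02206 >1
  x=-6.085: |R|=1.00936 >1
So |R|<1 on (-6.0000, 0).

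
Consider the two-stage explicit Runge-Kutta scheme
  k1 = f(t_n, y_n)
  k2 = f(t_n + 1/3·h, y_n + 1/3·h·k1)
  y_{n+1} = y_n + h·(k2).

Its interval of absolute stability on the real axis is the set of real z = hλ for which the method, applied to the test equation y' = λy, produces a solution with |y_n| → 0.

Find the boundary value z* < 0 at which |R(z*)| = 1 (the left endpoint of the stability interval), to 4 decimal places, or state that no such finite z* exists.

z* = -3.0000.

Set f=λy, z=hλ:
  k1=λy_n ⇒ h·k1=z·y_n;  k2=λ(1+1/3z)y_n ⇒ h·k2=z(1+1/3z)y_n
  y_{n+1}/y_n = 1 + z(1+1/3z) = 1 + z + 1/3z²
  ⇒ R(z) = 1 + z + 1/3z².

Find x<0 with |R(x)|<1.
x=-1.61: |R|=0.2540
R=1: x+1/3x²=0 ⇒ x=−3=-3.0000; min R=1−1/(4·1/3)=0.2500>−1
Confirm numerically:
  x=-2.411: |R|=0.52664 <1
  x=-2.166: |R|=0.39785 <1
  x=-1.285: |R|=0.26541 <1
  x=-3.485: |R|=1.56341 >1
  x=-3.389: |R|=1.43944 >1
  x=-3.327: |R|=1.36264 >1
Interval (-3.0000, 0).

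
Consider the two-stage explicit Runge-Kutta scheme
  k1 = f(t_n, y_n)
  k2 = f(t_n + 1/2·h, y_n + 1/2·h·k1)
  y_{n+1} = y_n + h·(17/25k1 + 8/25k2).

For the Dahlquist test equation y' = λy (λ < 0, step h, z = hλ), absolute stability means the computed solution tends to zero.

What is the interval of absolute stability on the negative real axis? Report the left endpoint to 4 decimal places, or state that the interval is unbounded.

With y'=λy (z=hλ):
  k1=λy_n ⇒ h·k1=z·y_n;  k2=λ(1+1/2z)y_n ⇒ h·k2=z(1+1/2z)y_n
  y_{n+1}/y_n = 1 + 17/25z + 8/25z(1+1/2z) = 1 + z + 4/25z²
  Hence R(z) = 1 + z + 4/25z².

Boundary: |R(x)|=1, x<0.
x=-0.45: |R|=0.5824
R=1: x+4/25x²=0 ⇒ x=−25/4=-6.2500; min R=1−1/(4·4/25)=-0.5625>−1
Confirm numerically:
  x=-6.171: |R|=0.92200 <1
  x=-6.117: |R|=0.86983 <1
  x=-6.006: |R|=0.76553 <1
  x=-4.413: |R|=0.29707 <1
  x=-6.720: |R|=1.50534 >1
  x=-6.664: |R|=1.44142 >1
  x=-6.622: |R|=1.39414 >1
Interval (-6.2500, 0).

(-6.2500, 0).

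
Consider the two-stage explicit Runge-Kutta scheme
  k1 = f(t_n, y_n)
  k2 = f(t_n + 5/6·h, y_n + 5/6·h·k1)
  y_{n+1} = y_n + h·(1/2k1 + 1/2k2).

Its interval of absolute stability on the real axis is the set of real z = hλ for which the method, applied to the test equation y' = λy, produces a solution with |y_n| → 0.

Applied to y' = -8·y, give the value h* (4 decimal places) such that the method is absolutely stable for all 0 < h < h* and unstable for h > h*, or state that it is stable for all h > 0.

(-2.4000,0); λ=-8 ⇒ h* = (12/5)/8 = 0.3000.

On y'=λy, z=hλ:
  k1=λy_n ⇒ h·k1=z·y_n;  k2=λ(1+5/6z)y_n ⇒ h·k2=z(1+5/6z)y_n
  y_{n+1}/y_n = 1 + 1/2z + 1/2z(1+5/6z) = 1 + z + 5/12z²
  Hence R(z) = 1 + z + 5/12z².

Boundary: |R(x)|=1, x<0.
x=-1.53: |R|=0.4454
R=1: x+5/12x²=0 ⇒ x=−12/5=-2.4000; min R=1−1/(4·5/12)=0.4000>−1
Confirm numerically:
  x=-2.157: |R|=0.78160 <1
  x=-1.770: |R|=0.53538 <1
  x=-1.447: |R|=0.42542 <1
  x=-2.986: |R|=1.72908 >1
  x=-2.940: |R|=1.66150 >1
Stable set (-2.4000, 0).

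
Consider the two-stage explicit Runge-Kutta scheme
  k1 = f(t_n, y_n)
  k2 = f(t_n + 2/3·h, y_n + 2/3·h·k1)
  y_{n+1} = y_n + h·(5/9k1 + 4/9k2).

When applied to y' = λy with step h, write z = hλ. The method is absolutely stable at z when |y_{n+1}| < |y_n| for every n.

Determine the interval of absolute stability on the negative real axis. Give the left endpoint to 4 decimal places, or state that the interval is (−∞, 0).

z∈(-3.3750,0).

Test eqn y'=λy, z=hλ:
  k1=λy_n ⇒ h·k1=z·y_n;  k2=λ(1+2/3z)y_n ⇒ h·k2=z(1+2/3z)y_n
  y_{n+1}/y_n = 1 + 5/9z + 4/9z(1+2/3z) = 1 + z + 8/27z²
  ⇒ R(z) = 1 + z + 8/27z².

Solve |R(x)|<1 on ℝ⁻.
x=-1.18: |R|=0.2326
R=1: x+8/27x²=0 ⇒ x=−27/8=-3.3750; min R=1−1/(4·8/27)=0.1562>−1
Confirm numerically:
  x=-3.131: |R|=0.77364 <1
  x=-2.482: |R|=0.34328 <1
  x=-2.319: |R|=0.27441 <1
  x=-1.815: |R|=0.16107 <1
  x=-3.916: |R|=1.62772 >1
  x=-3.805: |R|=1.48479 >1
  x=-3.406: |R|=1.03128 >1
Interval (-3.3750, 0).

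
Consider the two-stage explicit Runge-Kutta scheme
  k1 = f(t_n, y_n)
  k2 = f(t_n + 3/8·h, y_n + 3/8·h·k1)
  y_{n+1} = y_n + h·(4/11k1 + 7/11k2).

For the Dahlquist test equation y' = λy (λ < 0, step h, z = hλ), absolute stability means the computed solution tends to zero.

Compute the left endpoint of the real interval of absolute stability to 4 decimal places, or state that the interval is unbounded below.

Set f=λy, z=hλ:
  k1=λy_n ⇒ h·k1=z·y_n;  k2=λ(1+3/8z)y_n ⇒ h·k2=z(1+3/8z)y_n
  y_{n+1}/y_n = 1 + 4/11z + 7/11z(1+3/8z) = 1 + z + 21/88z²
  R(z) = 1 + z + 21/88z².

Boundary: |R(x)|=1, x<0.
x=-1.69: |R|=0.0084
R=1: x+21/88x²=0 ⇒ x=−88/21=-4.1905; min R=1−1/(4·21/88)=-0.0476>−1
Confirm numerically:
  x=-3.728: |R|=0.58856 <1
  x=-3.688: |R|=0.55778 <1
  x=-2.979: |R|=0.13876 <1
  x=-1.823: |R|=0.02993 <1
  x=-4.691: |R|=1.56031 >1
  x=-4.508: |R|=1.34158 >1
  x=-4.488: |R|=1.31865 >1
Interval (-4.1905, 0).

z* = -4.1905.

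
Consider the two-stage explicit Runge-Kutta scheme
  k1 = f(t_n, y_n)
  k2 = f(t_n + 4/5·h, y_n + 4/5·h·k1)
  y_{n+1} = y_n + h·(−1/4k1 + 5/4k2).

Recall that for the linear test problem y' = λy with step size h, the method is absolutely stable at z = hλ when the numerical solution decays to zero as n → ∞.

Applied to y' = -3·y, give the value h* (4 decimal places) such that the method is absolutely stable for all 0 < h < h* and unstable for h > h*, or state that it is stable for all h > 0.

Test eqn y'=λy, z=hλ:
  k1=λy_n ⇒ h·k1=z·y_n;  k2=λ(1+4/5z)y_n ⇒ h·k2=z(1+4/5z)y_n
  y_{n+1}/y_n = 1 − 1/4z + 5/4z(1+4/5z) = 1 + z + z²
  ⇒ R(z) = 1 + z + z².

Find x<0 with |R(x)|<1.
x=-0.44: |R|=0.7536
R=1: x+1x²=0 ⇒ x=−1=-1.0000; min R=1−1/(4·1)=0.7500>−1
Confirm numerically:
  x=-0.838: |R|=0.86424 <1
  x=-0.808: |R|=0.84486 <1
  x=-0.734: |R|=0.80476 <1
  x=-1.291: |R|=1.37568 >1
  x=-1.186: |R|=1.22060 >1
  x=-1.171: |R|=1.20024 >1
So |R|<1 on (-1.0000, 0).

(-1.0000,0); λ=-3 ⇒ h* = (1)/3 = 0.3333.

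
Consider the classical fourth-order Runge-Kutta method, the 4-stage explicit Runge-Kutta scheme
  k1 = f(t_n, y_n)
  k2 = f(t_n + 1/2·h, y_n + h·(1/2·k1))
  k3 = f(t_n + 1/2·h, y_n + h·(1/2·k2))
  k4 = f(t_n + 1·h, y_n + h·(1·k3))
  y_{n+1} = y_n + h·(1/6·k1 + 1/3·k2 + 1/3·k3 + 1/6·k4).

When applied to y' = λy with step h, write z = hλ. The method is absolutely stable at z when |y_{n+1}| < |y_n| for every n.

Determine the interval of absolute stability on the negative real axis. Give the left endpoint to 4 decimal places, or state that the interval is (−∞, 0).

With y'=λy (z=hλ):
  order 4, 4-stage ⇒ R(z)=1+z+z^2/2+z^3/6+z^4/24
  (e.g. R(-1.52)=0.27231, |R|=0.27231)

Boundary: |R(x)|=1, x<0.
x=-1.52: |R|=0.2723
|R(-2.51)|=0.6583 |R(-2.45)|=0.6015 |R(-2.22)|=0.4327
Bisect:
  x_lo=-3.6075 |R|=3.1317  x_hi=-0.2171 |R|=0.8048
  mid=-1.91231 |R|=0.30784 →hi
  mid=-2.75990 |R|=0.96238 →hi
  mid=-3.18369 |R|=1.78667 →lo
  mid=-2.97179 |R|=1.31958 →lo
  mid=-2.86585 |R|=1.12840 →lo
  mid=-2.81287 |R|=1.04238 →lo
  mid=-2.78638 |R|=1.00165 →lo
  mid=-2.77314 |R|=0.98183 →hi
  mid=-2.77976 |R|=0.99169 →hi
  ...
  [-2.78535,-2.78514] ⇒ x*=-2.7853
Stable set (-2.7853, 0).

(-2.7853, 0).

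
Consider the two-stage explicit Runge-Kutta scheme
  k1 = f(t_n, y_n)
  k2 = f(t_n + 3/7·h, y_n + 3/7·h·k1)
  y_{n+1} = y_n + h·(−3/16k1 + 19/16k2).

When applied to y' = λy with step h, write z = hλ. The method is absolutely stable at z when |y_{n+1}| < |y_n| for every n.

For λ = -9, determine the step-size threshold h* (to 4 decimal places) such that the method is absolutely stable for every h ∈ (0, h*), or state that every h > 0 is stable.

Test eqn y'=λy, z=hλ:
  k1=λy_n ⇒ h·k1=z·y_n;  k2=λ(1+3/7z)y_n ⇒ h·k2=z(1+3/7z)y_n
  y_{n+1}/y_n = 1 − 3/16z + 19/16z(1+3/7z) = 1 + z + 57/112z²
  ⇒ R(z) = 1 + z + 57/112z².

Find x<0 with |R(x)|<1.
x=-1.19: |R|=0.5307
R=1: x+57/112x²=0 ⇒ x=−112/57=-1.9649; min R=1−1/(4·57/112)=0.5088>−1
Confirm numerically:
  x=-1.928: |R|=0.96378 <1
  x=-1.651: |R|=0.73624 <1
  x=-1.144: |R|=0.52205 <1
  x=-1.086: |R|=0.51423 <1
  x=-2.557: |R|=1.77050 >1
  x=-2.249: |R|=1.32516 >1
Interval (-1.9649, 0).

(-1.9649,0); λ=-9 ⇒ h* = (112/57)/9 = 0.2183.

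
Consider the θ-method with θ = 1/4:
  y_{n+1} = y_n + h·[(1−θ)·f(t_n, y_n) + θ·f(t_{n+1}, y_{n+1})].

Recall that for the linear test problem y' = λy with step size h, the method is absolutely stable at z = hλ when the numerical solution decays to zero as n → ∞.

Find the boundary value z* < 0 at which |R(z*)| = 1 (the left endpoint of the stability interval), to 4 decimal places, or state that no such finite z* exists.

Test eqn y'=λy, z=hλ:
  y_{n+1} = y_n + z·[3/4·y_n + 1/4·y_{n+1}] ⇒ (1 − 1/4z)y_{n+1} = (1 + 3/4z)y_n
  ⇒ R(z) = (1 + 3/4z)/(1 − 1/4z).

Find x<0 with |R(x)|<1.
x=-0.82: |R|=0.3195
R=−1: 1+3/4x = −1+1/4x ⇒ -1/2x=2 ⇒ x=2/(-1/2)=-4.0000
Confirm numerically:
  x=-3.976: |R|=0.99398 <1
  x=-2.116: |R|=0.38391 <1
  x=-2.108: |R|=0.38048 <1
  x=-4.339: |R|=1.08130 >1
  x=-4.301: |R|=1.07252 >1
  x=-4.088: |R|=1.02176 >1
Stable set (-4.0000, 0).

z* = -4.0000.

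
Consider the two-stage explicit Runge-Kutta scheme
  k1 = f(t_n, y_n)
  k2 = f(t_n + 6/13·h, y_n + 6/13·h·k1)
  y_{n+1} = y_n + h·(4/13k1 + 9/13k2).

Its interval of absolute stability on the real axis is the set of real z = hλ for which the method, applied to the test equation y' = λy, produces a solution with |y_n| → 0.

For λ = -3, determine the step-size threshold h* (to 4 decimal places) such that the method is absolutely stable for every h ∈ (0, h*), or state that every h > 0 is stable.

Set f=λy, z=hλ:
  k1=λy_n ⇒ h·k1=z·y_n;  k2=λ(1+6/13z)y_n ⇒ h·k2=z(1+6/13z)y_n
  y_{n+1}/y_n = 1 + 4/13z + 9/13z(1+6/13z) = 1 + z + 54/169z²
  R(z) = 1 + z + 54/169z².

Need |R(x)|<1, x<0.
x=-1.68: |R|=0.2218
R=1: x+54/169x²=0 ⇒ x=−169/54=-3.1296; min R=1−1/(4·54/169)=0.2176>−1
Confirm numerically:
  x=-2.786: |R|=0.69410 <1
  x=-2.043: |R|=0.29066 <1
  x=-1.507: |R|=0.21866 <1
  x=-1.440: |R|=0.22257 <1
  x=-3.498: |R|=1.41173 >1
  x=-3.270: |R|=1.14667 >1
  x=-3.159: |R|=1.02965 >1
So |R|<1 on (-3.1296, 0).

(-3.1296,0); λ=-3 ⇒ h* = (169/54)/3 = 1.0432.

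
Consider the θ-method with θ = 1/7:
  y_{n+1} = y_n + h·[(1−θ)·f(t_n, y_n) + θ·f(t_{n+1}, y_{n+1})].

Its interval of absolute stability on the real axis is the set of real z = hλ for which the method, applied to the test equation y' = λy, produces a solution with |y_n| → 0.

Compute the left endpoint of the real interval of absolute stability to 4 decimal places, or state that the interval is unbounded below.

z* = -2.8000.

Set f=λy, z=hλ:
  y_{n+1} = y_n + z·[6/7·y_n + 1/7·y_{n+1}] ⇒ (1 − 1/7z)y_{n+1} = (1 + 6/7z)y_n
  R(z) = (1 + 6/7z)/(1 − 1/7z).

Find x<0 with |R(x)|<1.
x=-0.78: |R|=0.2982
R=−1: 1+6/7x = −1+1/7x ⇒ -5/7x=2 ⇒ x=2/(-5/7)=-2.8000
Confirm numerically:
  x=-2.246: |R|=0.70041 <1
  x=-1.987: |R|=0.54768 <1
  x=-1.594: |R|=0.29835 <1
  x=-1.228: |R|=0.04473 <1
  x=-3.354: |R|=1.26753 >1
  x=-3.203: |R|=1.19749 >1
  x=-3.160: |R|=1.17717 >1
So |R|<1 on (-2.8000, 0).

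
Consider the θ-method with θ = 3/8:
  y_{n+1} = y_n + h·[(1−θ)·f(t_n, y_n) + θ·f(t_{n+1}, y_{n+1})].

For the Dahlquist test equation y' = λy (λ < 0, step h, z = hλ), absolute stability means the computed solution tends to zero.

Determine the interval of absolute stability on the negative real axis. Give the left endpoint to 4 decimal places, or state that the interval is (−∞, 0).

Test eqn y'=λy, z=hλ:
  y_{n+1} = y_n + z·[5/8·y_n + 3/8·y_{n+1}] ⇒ (1 − 3/8z)y_{n+1} = (1 + 5/8z)y_n
  so R(z) = (1 + 5/8z)/(1 − 3/8z).

Boundary: |R(x)|=1, x<0.
x=-1.36: |R|=0.0993
R=−1: 1+5/8x = −1+3/8x ⇒ -1/4x=2 ⇒ x=2/(-1/4)=-8.0000
Confirm numerically:
  x=-7.562: |R|=0.97145 <1
  x=-6.395: |R|=0.88192 <1
  x=-4.835: |R|=0.71873 <1
  x=-3.705: |R|=0.55061 <1
  x=-8.208: |R|=1.01275 >1
  x=-8.192: |R|=1.01179 >1
  x=-8.146: |R|=1.00900 >1
Interval (-8.0000, 0).

z∈(-8.0000,0).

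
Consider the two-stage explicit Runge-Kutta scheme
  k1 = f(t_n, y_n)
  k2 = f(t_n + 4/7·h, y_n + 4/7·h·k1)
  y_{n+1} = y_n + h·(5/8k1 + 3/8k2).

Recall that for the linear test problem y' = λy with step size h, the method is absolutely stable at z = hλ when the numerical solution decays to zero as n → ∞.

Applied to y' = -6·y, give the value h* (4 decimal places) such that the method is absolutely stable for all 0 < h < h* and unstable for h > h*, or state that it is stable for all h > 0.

(-4.6667,0); λ=-6 ⇒ h* = (14/3)/6 = 0.7778.

With y'=λy (z=hλ):
  k1=λy_n ⇒ h·k1=z·y_n;  k2=λ(1+4/7z)y_n ⇒ h·k2=z(1+4/7z)y_n
  y_{n+1}/y_n = 1 + 5/8z + 3/8z(1+4/7z) = 1 + z + 3/14z²
  R(z) = 1 + z + 3/14z².

Need |R(x)|<1, x<0.
x=-1.47: |R|=0.0070
R=1: x+3/14x²=0 ⇒ x=−14/3=-4.6667; min R=1−1/(4·3/14)=-0.1667>−1
Confirm numerically:
  x=-3.830: |R|=0.31334 <1
  x=-2.544: |R|=0.15716 <1
  x=-2.090: |R|=0.15398 <1
  x=-5.183: |R|=1.57346 >1
  x=-4.774: |R|=1.10980 >1
  x=-4.764: |R|=1.09936 >1
So |R|<1 on (-4.6667, 0).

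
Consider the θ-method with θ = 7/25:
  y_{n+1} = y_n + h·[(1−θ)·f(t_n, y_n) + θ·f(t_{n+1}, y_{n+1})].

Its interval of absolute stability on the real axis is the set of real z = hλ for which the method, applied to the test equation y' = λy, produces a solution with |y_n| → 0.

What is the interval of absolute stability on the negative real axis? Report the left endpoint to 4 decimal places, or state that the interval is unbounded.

On y'=λy, z=hλ:
  y_{n+1} = y_n + z·[18/25·y_n + 7/25·y_{n+1}] ⇒ (1 − 7/25z)y_{n+1} = (1 + 18/25z)y_n
  so R(z) = (1 + 18/25z)/(1 − 7/25z).

Solve |R(x)|<1 on ℝ⁻.
x=-0.71: |R|=0.4077
R=−1: 1+18/25x = −1+7/25x ⇒ -11/25x=2 ⇒ x=2/(-11/25)=-4.5455
Confirm numerically:
  x=-2.710: |R|=0.54082 <1
  x=-2.075: |R|=0.31246 <1
  x=-1.907: |R|=0.24319 <1
  x=-5.037: |R|=1.08973 >1
  x=-4.698: |R|=1.02899 >1
  x=-4.605: |R|=1.01144 >1
Stable set (-4.5455, 0).

z∈(-4.5455,0).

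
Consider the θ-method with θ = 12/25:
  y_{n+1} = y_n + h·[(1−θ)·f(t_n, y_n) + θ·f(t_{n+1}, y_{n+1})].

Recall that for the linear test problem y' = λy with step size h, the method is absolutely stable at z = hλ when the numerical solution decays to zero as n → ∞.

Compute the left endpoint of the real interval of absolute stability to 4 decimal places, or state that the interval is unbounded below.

left endpoint -50.0000.

Test eqn y'=λy, z=hλ:
  y_{n+1} = y_n + z·[13/25·y_n + 12/25·y_{n+1}] ⇒ (1 − 12/25z)y_{n+1} = (1 + 13/25z)y_n
  Hence R(z) = (1 + 13/25z)/(1 − 12/25z).

Need |R(x)|<1, x<0.
x=-1.6: |R|=0.0950
R=−1: 1+13/25x = −1+12/25x ⇒ -1/25x=2 ⇒ x=2/(-1/25)=-50.0000
Confirm numerically:
  x=-36.040: |R|=0.96949 <1
  x=-33.584: |R|=0.96165 <1
  x=-26.499: |R|=0.93148 <1
  x=-50.347: |R|=1.00055 >1
  x=-50.338: |R|=1.00054 >1
Stable set (-50.0000, 0).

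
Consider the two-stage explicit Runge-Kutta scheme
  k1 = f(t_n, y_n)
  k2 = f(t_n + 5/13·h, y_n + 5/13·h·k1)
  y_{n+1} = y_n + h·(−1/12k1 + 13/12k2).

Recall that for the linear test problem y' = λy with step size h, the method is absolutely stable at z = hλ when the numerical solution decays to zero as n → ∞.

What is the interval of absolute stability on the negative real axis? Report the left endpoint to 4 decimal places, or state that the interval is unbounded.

Test eqn y'=λy, z=hλ:
  k1=λy_n ⇒ h·k1=z·y_n;  k2=λ(1+5/13z)y_n ⇒ h·k2=z(1+5/13z)y_n
  y_{n+1}/y_n = 1 − 1/12z + 13/12z(1+5/13z) = 1 + z + 5/12z²
  so R(z) = 1 + z + 5/12z².

Need |R(x)|<1, x<0.
x=-1.14: |R|=0.4015
R=1: x+5/12x²=0 ⇒ x=−12/5=-2.4000; min R=1−1/(4·5/12)=0.4000>−1
Confirm numerically:
  x=-1.958: |R|=0.63940 <1
  x=-1.787: |R|=0.54357 <1
  x=-1.063: |R|=0.40782 <1
  x=-1.011: |R|=0.41488 <1
  x=-2.811: |R|=1.48138 >1
  x=-2.709: |R|=1.34878 >1
So |R|<1 on (-2.4000, 0).

(-2.4000, 0).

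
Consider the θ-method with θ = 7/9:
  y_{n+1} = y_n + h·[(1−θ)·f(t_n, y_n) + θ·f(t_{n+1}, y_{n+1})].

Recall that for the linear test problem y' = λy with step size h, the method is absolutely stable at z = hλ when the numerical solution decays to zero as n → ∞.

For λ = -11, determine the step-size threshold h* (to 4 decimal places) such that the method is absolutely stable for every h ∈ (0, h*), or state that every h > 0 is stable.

On y'=λy, z=hλ:
  y_{n+1} = y_n + z·[2/9·y_n + 7/9·y_{n+1}] ⇒ (1 − 7/9z)y_{n+1} = (1 + 2/9z)y_n
  so R(z) = (1 + 2/9z)/(1 − 7/9z).

Find x<0 with |R(x)|<1.
x=-0.92: |R|=0.4637
x=-2: |R|=0.2174
x=-10: |R|=0.1392
x=-100: |R|=0.2694
θ=7/9≥1/2 ⇒ |1+2/9x|<|1−7/9x| ∀x<0 ⇒ interval (−∞,0).

(−∞, 0) — no finite endpoint. Any h>0 works for λ=-11.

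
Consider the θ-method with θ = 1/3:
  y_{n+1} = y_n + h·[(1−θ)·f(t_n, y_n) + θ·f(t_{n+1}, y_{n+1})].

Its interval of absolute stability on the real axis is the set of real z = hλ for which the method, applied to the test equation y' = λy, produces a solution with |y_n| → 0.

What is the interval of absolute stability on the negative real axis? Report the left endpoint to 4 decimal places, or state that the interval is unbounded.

(-6.0000, 0).

Test eqn y'=λy, z=hλ:
  y_{n+1} = y_n + z·[2/3·y_n + 1/3·y_{n+1}] ⇒ (1 − 1/3z)y_{n+1} = (1 + 2/3z)y_n
  ⇒ R(z) = (1 + 2/3z)/(1 − 1/3z).

Find x<0 with |R(x)|<1.
x=-1.47: |R|=0.0134
R=−1: 1+2/3x = −1+1/3x ⇒ -1/3x=2 ⇒ x=2/(-1/3)=-6.0000
Confirm numerically:
  x=-5.227: |R|=0.90604 <1
  x=-3.488: |R|=0.61282 <1
  x=-2.984: |R|=0.49599 <1
  x=-6.257: |R|=1.02776 >1
  x=-6.255: |R|=1.02755 >1
So |R|<1 on (-6.0000, 0).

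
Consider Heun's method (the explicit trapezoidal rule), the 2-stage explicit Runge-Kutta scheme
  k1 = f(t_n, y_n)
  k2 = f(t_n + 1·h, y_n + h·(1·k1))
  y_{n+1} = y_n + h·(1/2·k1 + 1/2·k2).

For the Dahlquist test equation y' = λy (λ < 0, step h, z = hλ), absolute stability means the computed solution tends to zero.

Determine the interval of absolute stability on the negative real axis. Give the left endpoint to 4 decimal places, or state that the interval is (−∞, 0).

(-2.0000, 0).

Set f=λy, z=hλ:
  order 2, 2-stage ⇒ R(z)=1+z+z^2/2
  (e.g. R(-1.35)=0.56125, |R|=0.56125)

Need |R(x)|<1, x<0.
x=-1.35: |R|=0.5613
|R(-2.38)|=1.4522 |R(-1.62)|=0.6922 |R(-0.97)|=0.5005
Bisect:
  x_lo=-2.5043 |R|=1.6315  x_hi=-0.1751 |R|=0.8402
  mid=-1.33970 |R|=0.55770 →hi
  mid=-1.92201 |R|=0.92505 →hi
  mid=-2.21316 |R|=1.23588 →lo
  mid=-2.06758 |R|=1.06987 →lo
  mid=-1.99480 |R|=0.99481 →hi
  mid=-2.03119 |R|=1.03168 →lo
  mid=-2.01299 |R|=1.01308 →lo
  mid=-2.00389 |R|=1.00390 →lo
  mid=-1.99935 |R|=0.99935 →hi
  mid=-2.00162 |R|=1.00162 →lo
  ...
  [-2.00006,-1.99991] ⇒ x*=-2.0000
Interval (-2.0000, 0).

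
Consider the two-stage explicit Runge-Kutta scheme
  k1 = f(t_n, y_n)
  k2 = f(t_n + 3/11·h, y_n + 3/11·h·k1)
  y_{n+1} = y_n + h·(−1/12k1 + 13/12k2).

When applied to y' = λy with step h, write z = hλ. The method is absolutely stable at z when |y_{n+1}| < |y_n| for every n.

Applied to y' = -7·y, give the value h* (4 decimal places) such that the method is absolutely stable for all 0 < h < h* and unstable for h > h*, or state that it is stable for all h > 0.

(-3.3846,0); λ=-7 ⇒ h* = (44/13)/7 = 0.4835.

On y'=λy, z=hλ:
  k1=λy_n ⇒ h·k1=z·y_n;  k2=λ(1+3/11z)y_n ⇒ h·k2=z(1+3/11z)y_n
  y_{n+1}/y_n = 1 − 1/12z + 13/12z(1+3/11z) = 1 + z + 13/44z²
  ⇒ R(z) = 1 + z + 13/44z².

Find x<0 with |R(x)|<1.
x=-0.81: |R|=0.3838
R=1: x+13/44x²=0 ⇒ x=−44/13=-3.3846; min R=1−1/(4·13/44)=0.1538>−1
Confirm numerically:
  x=-3.111: |R|=0.74850 <1
  x=-2.947: |R|=0.61897 <1
  x=-2.430: |R|=0.31463 <1
  x=-3.690: |R|=1.33294 >1
  x=-3.612: |R|=1.24266 >1
  x=-3.511: |R|=1.13110 >1
Stable set (-3.3846, 0).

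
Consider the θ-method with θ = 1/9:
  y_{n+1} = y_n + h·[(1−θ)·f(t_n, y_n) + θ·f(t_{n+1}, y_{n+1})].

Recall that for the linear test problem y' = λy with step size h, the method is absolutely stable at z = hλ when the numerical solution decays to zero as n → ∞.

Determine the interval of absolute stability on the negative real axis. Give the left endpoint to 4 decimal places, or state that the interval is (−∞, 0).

(-2.5714, 0).

With y'=λy (z=hλ):
  y_{n+1} = y_n + z·[8/9·y_n + 1/9·y_{n+1}] ⇒ (1 − 1/9z)y_{n+1} = (1 + 8/9z)y_n
  so R(z) = (1 + 8/9z)/(1 − 1/9z).

Need |R(x)|<1, x<0.
x=-1.41: |R|=0.2190
R=−1: 1+8/9x = −1+1/9x ⇒ -7/9x=2 ⇒ x=2/(-7/9)=-2.5714
Confirm numerically:
  x=-2.420: |R|=0.90718 <1
  x=-2.413: |R|=0.90283 <1
  x=-2.197: |R|=0.76592 <1
  x=-3.170: |R|=1.34429 >1
  x=-2.987: |R|=1.24268 >1
  x=-2.902: |R|=1.19442 >1
Interval (-2.5714, 0).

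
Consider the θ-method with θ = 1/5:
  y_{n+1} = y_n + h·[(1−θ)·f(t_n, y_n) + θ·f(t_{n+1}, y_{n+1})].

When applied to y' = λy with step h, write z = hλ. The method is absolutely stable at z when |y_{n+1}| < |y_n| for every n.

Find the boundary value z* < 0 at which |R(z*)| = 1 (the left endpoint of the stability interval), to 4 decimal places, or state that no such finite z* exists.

z* = -3.3333.

With y'=λy (z=hλ):
  y_{n+1} = y_n + z·[4/5·y_n + 1/5·y_{n+1}] ⇒ (1 − 1/5z)y_{n+1} = (1 + 4/5z)y_n
  R(z) = (1 + 4/5z)/(1 − 1/5z).

Solve |R(x)|<1 on ℝ⁻.
x=-1.44: |R|=0.1180
R=−1: 1+4/5x = −1+1/5x ⇒ -3/5x=2 ⇒ x=2/(-3/5)=-3.3333
Confirm numerically:
  x=-2.677: |R|=0.74352 <1
  x=-2.305: |R|=0.57769 <1
  x=-2.215: |R|=0.53500 <1
  x=-3.876: |R|=1.18342 >1
  x=-3.488: |R|=1.05467 >1
Interval (-3.3333, 0).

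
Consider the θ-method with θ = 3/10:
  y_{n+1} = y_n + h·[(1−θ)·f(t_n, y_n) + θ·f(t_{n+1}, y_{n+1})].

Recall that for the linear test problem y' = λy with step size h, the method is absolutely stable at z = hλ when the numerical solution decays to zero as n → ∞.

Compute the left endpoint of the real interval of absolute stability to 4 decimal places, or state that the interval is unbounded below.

Set f=λy, z=hλ:
  y_{n+1} = y_n + z·[7/10·y_n + 3/10·y_{n+1}] ⇒ (1 − 3/10z)y_{n+1} = (1 + 7/10z)y_n
  Hence R(z) = (1 + 7/10z)/(1 − 3/10z).

Boundary: |R(x)|=1, x<0.
x=-1.43: |R|=0.0007
R=−1: 1+7/10x = −1+3/10x ⇒ -2/5x=2 ⇒ x=2/(-2/5)=-5.0000
Confirm numerically:
  x=-4.918: |R|=0.98675 <1
  x=-4.273: |R|=0.87256 <1
  x=-3.385: |R|=0.67948 <1
  x=-2.819: |R|=0.52733 <1
  x=-5.549: |R|=1.08241 >1
  x=-5.436: |R|=1.06629 >1
Stable set (-5.0000, 0).

left endpoint -5.0000.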